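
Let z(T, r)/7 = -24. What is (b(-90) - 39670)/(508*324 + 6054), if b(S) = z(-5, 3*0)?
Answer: -19919/85323 ≈ -0.23345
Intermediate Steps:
z(T, r) = -168 (z(T, r) = 7*(-24) = -168)
b(S) = -168
(b(-90) - 39670)/(508*324 + 6054) = (-168 - 39670)/(508*324 + 6054) = -39838/(164592 + 6054) = -39838/170646 = -39838*1/170646 = -19919/85323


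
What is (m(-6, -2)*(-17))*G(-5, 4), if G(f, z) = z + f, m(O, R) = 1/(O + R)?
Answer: -17/8 ≈ -2.1250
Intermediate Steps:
G(f, z) = f + z
(m(-6, -2)*(-17))*G(-5, 4) = (-17/(-6 - 2))*(-5 + 4) = (-17/(-8))*(-1) = -1/8*(-17)*(-1) = (17/8)*(-1) = -17/8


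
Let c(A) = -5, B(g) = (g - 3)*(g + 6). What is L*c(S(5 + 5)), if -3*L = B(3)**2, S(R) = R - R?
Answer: 0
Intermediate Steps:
S(R) = 0
B(g) = (-3 + g)*(6 + g)
L = 0 (L = -(-18 + 3**2 + 3*3)**2/3 = -(-18 + 9 + 9)**2/3 = -1/3*0**2 = -1/3*0 = 0)
L*c(S(5 + 5)) = 0*(-5) = 0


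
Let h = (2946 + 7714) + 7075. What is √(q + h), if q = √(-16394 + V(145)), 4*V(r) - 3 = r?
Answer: √(17735 + I*√16357) ≈ 133.17 + 0.4802*I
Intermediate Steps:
V(r) = ¾ + r/4
h = 17735 (h = 10660 + 7075 = 17735)
q = I*√16357 (q = √(-16394 + (¾ + (¼)*145)) = √(-16394 + (¾ + 145/4)) = √(-16394 + 37) = √(-16357) = I*√16357 ≈ 127.89*I)
√(q + h) = √(I*√16357 + 17735) = √(17735 + I*√16357)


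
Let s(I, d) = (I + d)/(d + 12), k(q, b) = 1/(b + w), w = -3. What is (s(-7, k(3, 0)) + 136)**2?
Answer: 22448644/1225 ≈ 18325.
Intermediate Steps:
k(q, b) = 1/(-3 + b) (k(q, b) = 1/(b - 3) = 1/(-3 + b))
s(I, d) = (I + d)/(12 + d)
(s(-7, k(3, 0)) + 136)**2 = ((-7 + 1/(-3 + 0))/(12 + 1/(-3 + 0)) + 136)**2 = ((-7 + 1/(-3))/(12 + 1/(-3)) + 136)**2 = ((-7 - 1/3)/(12 - 1/3) + 136)**2 = (-22/3/(35/3) + 136)**2 = ((3/35)*(-22/3) + 136)**2 = (-22/35 + 136)**2 = (4738/35)**2 = 22448644/1225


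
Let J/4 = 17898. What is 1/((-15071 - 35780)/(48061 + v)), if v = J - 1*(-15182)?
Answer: -134835/50851 ≈ -2.6516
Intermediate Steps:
J = 71592 (J = 4*17898 = 71592)
v = 86774 (v = 71592 - 1*(-15182) = 71592 + 15182 = 86774)
1/((-15071 - 35780)/(48061 + v)) = 1/((-15071 - 35780)/(48061 + 86774)) = 1/(-50851/134835) = -134835/50851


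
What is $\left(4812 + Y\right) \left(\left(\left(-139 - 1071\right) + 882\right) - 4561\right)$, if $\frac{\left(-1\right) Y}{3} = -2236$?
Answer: $-56321280$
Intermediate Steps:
$Y = 6708$ ($Y = \left(-3\right) \left(-2236\right) = 6708$)
$\left(4812 + Y\right) \left(\left(\left(-139 - 1071\right) + 882\right) - 4561\right) = \left(4812 + 6708\right) \left(\left(\left(-139 - 1071\right) + 882\right) - 4561\right) = 11520 \left(\left(-1210 + 882\right) - 4561\right) = 11520 \left(-328 - 4561\right) = 11520 \left(-4889\right) = -56321280$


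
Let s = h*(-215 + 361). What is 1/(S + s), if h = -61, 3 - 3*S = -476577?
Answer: 1/149954 ≈ 6.6687e-6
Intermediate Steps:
S = 158860 (S = 1 - 1/3*(-476577) = 1 + 158859 = 158860)
s = -8906 (s = -61*(-215 + 361) = -61*146 = -8906)
1/(S + s) = 1/(158860 - 8906) = 1/149954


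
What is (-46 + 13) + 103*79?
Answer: 8104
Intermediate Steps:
(-46 + 13) + 103*79 = -33 + 8137 = 8104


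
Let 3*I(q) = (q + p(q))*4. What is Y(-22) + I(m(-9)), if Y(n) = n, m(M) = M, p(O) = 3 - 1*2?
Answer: -98/3 ≈ -32.667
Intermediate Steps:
p(O) = 1 (p(O) = 3 - 2 = 1)
I(q) = 4/3 + 4*q/3 (I(q) = ((q + 1)*4)/3 = ((1 + q)*4)/3 = (4 + 4*q)/3 = 4/3 + 4*q/3)
Y(-22) + I(m(-9)) = -22 + (4/3 + (4/3)*(-9)) = -22 + (4/3 - 12) = -22 - 32/3 = -98/3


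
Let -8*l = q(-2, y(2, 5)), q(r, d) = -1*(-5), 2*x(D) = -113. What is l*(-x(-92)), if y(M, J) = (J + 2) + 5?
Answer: -565/16 ≈ -35.313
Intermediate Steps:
x(D) = -113/2 (x(D) = (½)*(-113) = -113/2)
y(M, J) = 7 + J (y(M, J) = (2 + J) + 5 = 7 + J)
q(r, d) = 5
l = -5/8 (l = -⅛*5 = -5/8 ≈ -0.62500)
l*(-x(-92)) = -(-5)*(-113)/(8*2) = -5/8*113/2 = -565/16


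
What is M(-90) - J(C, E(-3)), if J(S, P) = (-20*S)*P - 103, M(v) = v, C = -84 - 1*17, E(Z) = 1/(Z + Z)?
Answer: 1049/3 ≈ 349.67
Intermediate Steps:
E(Z) = 1/(2*Z)
C = -101 (C = -84 - 17 = -101)
J(S, P) = -103 - 20*P*S (J(S, P) = -20*P*S - 103 = -103 - 20*P*S)
M(-90) - J(C, E(-3)) = -90 - (-103 - 20*(½)/(-3)*(-101)) = -90 - (-103 - 20*(½)*(-⅓)*(-101)) = -90 - (-103 - 20*(-⅙)*(-101)) = -90 - (-103 - 1010/3) = -90 - 1*(-1319/3) = -90 + 1319/3 = 1049/3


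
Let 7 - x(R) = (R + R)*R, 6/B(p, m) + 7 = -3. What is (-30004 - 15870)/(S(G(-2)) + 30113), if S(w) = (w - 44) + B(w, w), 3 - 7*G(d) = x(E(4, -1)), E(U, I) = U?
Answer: -114685/75181 ≈ -1.5255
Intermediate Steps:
B(p, m) = -⅗ (B(p, m) = 6/(-7 - 3) = 6/(-10) = 6*(-⅒) = -⅗)
x(R) = 7 - 2*R² (x(R) = 7 - (R + R)*R = 7 - 2*R*R = 7 - 2*R²)
G(d) = 4 (G(d) = 3/7 - (7 - 2*4²)/7 = 3/7 - (7 - 2*16)/7 = 3/7 - (7 - 32)/7 = 3/7 - ⅐*(-25) = 3/7 + 25/7 = 4)
S(w) = -223/5 + w (S(w) = (w - 44) - ⅗ = (-44 + w) - ⅗ = -223/5 + w)
(-30004 - 15870)/(S(G(-2)) + 30113) = (-30004 - 15870)/((-223/5 + 4) + 30113) = -45874/(-203/5 + 30113) = -45874/150362/5 = -45874*5/150362 = -114685/75181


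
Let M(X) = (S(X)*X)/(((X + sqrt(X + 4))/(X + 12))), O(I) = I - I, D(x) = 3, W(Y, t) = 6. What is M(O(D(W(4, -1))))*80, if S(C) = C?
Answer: 0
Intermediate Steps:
O(I) = 0
M(X) = X**2*(12 + X)/(X + sqrt(4 + X)) (M(X) = (X*X)/(((X + sqrt(X + 4))/(X + 12))) = X**2/(((X + sqrt(4 + X))/(12 + X))) = X**2*((12 + X)/(X + sqrt(4 + X))) = X**2*(12 + X)/(X + sqrt(4 + X)))
M(O(D(W(4, -1))))*80 = (0**2*(12 + 0)/(0 + sqrt(4 + 0)))*80 = (0*12/(0 + sqrt(4)))*80 = (0*12/(0 + 2))*80 = (0*12/2)*80 = (0*(1/2)*12)*80 = 0*80 = 0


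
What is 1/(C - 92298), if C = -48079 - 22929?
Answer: -1/163306 ≈ -6.1235e-6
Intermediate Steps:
C = -71008
1/(C - 92298) = 1/(-71008 - 92298) = 1/(-163306) = -1/163306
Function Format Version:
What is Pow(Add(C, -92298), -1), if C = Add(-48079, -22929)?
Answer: Rational(-1, 163306) ≈ -6.1235e-6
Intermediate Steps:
C = -71008
Pow(Add(C, -92298), -1) = Pow(Add(-71008, -92298), -1) = Pow(-163306, -1) = Rational(-1, 163306)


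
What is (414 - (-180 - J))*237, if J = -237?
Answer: 84609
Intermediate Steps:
(414 - (-180 - J))*237 = (414 - (-180 - 1*(-237)))*237 = (414 - (-180 + 237))*237 = (414 - 1*57)*237 = (414 - 57)*237 = 357*237 = 84609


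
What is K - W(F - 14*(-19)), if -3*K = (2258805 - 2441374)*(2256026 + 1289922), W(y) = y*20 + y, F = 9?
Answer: 647380163087/3 ≈ 2.1579e+11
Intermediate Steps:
W(y) = 21*y (W(y) = 20*y + y = 21*y)
K = 647380180412/3 (K = -(2258805 - 2441374)*(2256026 + 1289922)/3 = -(-182569)*3545948/3 = -⅓*(-647380180412) = 647380180412/3 ≈ 2.1579e+11)
K - W(F - 14*(-19)) = 647380180412/3 - 21*(9 - 14*(-19)) = 647380180412/3 - 21*(9 + 266) = 647380180412/3 - 21*275 = 647380180412/3 - 1*5775 = 647380180412/3 - 5775 = 647380163087/3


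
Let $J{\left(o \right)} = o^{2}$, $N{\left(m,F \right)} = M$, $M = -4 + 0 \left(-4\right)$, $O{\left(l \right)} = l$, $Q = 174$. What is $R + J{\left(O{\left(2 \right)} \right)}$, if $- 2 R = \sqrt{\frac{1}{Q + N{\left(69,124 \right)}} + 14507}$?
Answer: $4 - \frac{\sqrt{419252470}}{340} \approx -56.223$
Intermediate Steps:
$M = -4$ ($M = -4 + 0 = -4$)
$N{\left(m,F \right)} = -4$
$R = - \frac{\sqrt{419252470}}{340}$ ($R = - \frac{\sqrt{\frac{1}{174 - 4} + 14507}}{2} = - \frac{\sqrt{\frac{1}{170} + 14507}}{2} = - \frac{\sqrt{\frac{2466191}{170}}}{2} = - \frac{\frac{1}{170} \sqrt{419252470}}{2} = - \frac{\sqrt{419252470}}{340} \approx -60.223$)
$R + J{\left(O{\left(2 \right)} \right)} = - \frac{\sqrt{419252470}}{340} + 2^{2} = - \frac{\sqrt{419252470}}{340} + 4 = 4 - \frac{\sqrt{419252470}}{340}$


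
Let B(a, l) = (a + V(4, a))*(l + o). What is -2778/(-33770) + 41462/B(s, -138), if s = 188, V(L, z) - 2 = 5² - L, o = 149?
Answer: 63937249/3562735 ≈ 17.946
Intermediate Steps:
V(L, z) = 27 - L (V(L, z) = 2 + (5² - L) = 2 + (25 - L) = 27 - L)
B(a, l) = (23 + a)*(149 + l) (B(a, l) = (a + (27 - 1*4))*(l + 149) = (a + (27 - 4))*(149 + l) = (a + 23)*(149 + l) = (23 + a)*(149 + l))
-2778/(-33770) + 41462/B(s, -138) = -2778/(-33770) + 41462/(3427 + 23*(-138) + 149*188 + 188*(-138)) = -2778*(-1/33770) + 41462/(3427 - 3174 + 28012 - 25944) = 1389/16885 + 41462/2321 = 63937249/3562735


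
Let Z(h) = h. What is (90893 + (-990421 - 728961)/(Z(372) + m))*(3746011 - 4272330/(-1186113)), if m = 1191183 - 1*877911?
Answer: 357794365906524378895/1050896118 ≈ 3.4047e+11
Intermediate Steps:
m = 313272 (m = 1191183 - 877911 = 313272)
(90893 + (-990421 - 728961)/(Z(372) + m))*(3746011 - 4272330/(-1186113)) = (90893 + (-990421 - 728961)/(372 + 313272))*(3746011 - 4272330/(-1186113)) = (90893 - 1719382/313644)*(3746011 - 4272330*(-1/1186113)) = (90893 - 1719382*1/313644)*(3746011 + 1424110/395371) = (90893 - 859691/156822)*(1481065539191/395371) = (14253162355/156822)*(1481065539191/395371) = 357794365906524378895/1050896118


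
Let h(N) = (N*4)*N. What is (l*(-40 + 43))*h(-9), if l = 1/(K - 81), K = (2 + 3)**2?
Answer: -243/14 ≈ -17.357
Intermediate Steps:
K = 25 (K = 5**2 = 25)
h(N) = 4*N**2 (h(N) = (4*N)*N = 4*N**2)
l = -1/56 (l = 1/(25 - 81) = 1/(-56) = -1/56 ≈ -0.017857)
(l*(-40 + 43))*h(-9) = (-(-40 + 43)/56)*(4*(-9)**2) = (-1/56*3)*(4*81) = -3/56*324 = -243/14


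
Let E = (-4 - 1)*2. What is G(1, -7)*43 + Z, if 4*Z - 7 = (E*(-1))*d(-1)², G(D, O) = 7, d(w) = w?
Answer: 1221/4 ≈ 305.25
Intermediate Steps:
E = -10 (E = -5*2 = -10)
Z = 17/4 (Z = 7/4 + (-10*(-1)*(-1)²)/4 = 7/4 + (10*1)/4 = 7/4 + (¼)*10 = 7/4 + 5/2 = 17/4 ≈ 4.2500)
G(1, -7)*43 + Z = 7*43 + 17/4 = 301 + 17/4 = 1221/4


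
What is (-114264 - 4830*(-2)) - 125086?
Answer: -229690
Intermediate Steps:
(-114264 - 4830*(-2)) - 125086 = (-114264 + 9660) - 125086 = -104604 - 125086 = -229690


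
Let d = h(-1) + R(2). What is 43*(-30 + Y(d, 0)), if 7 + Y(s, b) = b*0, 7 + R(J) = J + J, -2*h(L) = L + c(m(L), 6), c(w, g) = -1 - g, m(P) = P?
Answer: -1591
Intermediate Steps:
h(L) = 7/2 - L/2 (h(L) = -(L + (-1 - 1*6))/2 = -(L + (-1 - 6))/2 = -(L - 7)/2 = -(-7 + L)/2 = 7/2 - L/2)
R(J) = -7 + 2*J (R(J) = -7 + (J + J) = -7 + 2*J)
d = 1 (d = (7/2 - ½*(-1)) + (-7 + 2*2) = (7/2 + ½) + (-7 + 4) = 4 - 3 = 1)
Y(s, b) = -7 (Y(s, b) = -7 + b*0 = -7 + 0 = -7)
43*(-30 + Y(d, 0)) = 43*(-30 - 7) = 43*(-37) = -1591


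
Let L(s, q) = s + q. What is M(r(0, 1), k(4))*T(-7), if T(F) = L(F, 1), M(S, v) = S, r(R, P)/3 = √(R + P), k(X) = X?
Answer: -18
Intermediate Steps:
r(R, P) = 3*√(P + R) (r(R, P) = 3*√(R + P) = 3*√(P + R))
L(s, q) = q + s
T(F) = 1 + F
M(r(0, 1), k(4))*T(-7) = (3*√(1 + 0))*(1 - 7) = (3*√1)*(-6) = (3*1)*(-6) = 3*(-6) = -18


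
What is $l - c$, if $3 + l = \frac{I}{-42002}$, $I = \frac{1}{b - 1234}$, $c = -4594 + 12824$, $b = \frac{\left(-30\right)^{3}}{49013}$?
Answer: $- \frac{20924175938848559}{2541500782084} \approx -8233.0$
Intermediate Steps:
$b = - \frac{27000}{49013}$ ($b = \left(-27000\right) \frac{1}{49013} = - \frac{27000}{49013} \approx -0.55087$)
$c = 8230$
$I = - \frac{49013}{60509042}$ ($I = \frac{1}{- \frac{27000}{49013} - 1234} = \frac{1}{- \frac{60509042}{49013}} = - \frac{49013}{60509042} \approx -0.00081001$)
$l = - \frac{7624502297239}{2541500782084}$ ($l = -3 - \frac{49013}{60509042 \left(-42002\right)} = -3 - - \frac{49013}{2541500782084} = -3 + \frac{49013}{2541500782084} = - \frac{7624502297239}{2541500782084} \approx -3.0$)
$l - c = - \frac{7624502297239}{2541500782084} - 8230 = - \frac{20924175938848559}{2541500782084}$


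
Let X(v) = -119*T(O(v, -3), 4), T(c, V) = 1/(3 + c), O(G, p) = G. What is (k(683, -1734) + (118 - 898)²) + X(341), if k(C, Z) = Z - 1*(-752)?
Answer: 208951673/344 ≈ 6.0742e+5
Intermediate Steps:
X(v) = -119/(3 + v)
k(C, Z) = 752 + Z (k(C, Z) = Z + 752 = 752 + Z)
(k(683, -1734) + (118 - 898)²) + X(341) = ((752 - 1734) + (118 - 898)²) - 119/(3 + 341) = (-982 + (-780)²) - 119/344 = (-982 + 608400) - 119*1/344 = 607418 - 119/344 = 208951673/344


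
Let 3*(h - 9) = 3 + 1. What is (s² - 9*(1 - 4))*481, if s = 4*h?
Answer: 7512739/9 ≈ 8.3475e+5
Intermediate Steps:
h = 31/3 (h = 9 + (3 + 1)/3 = 9 + (⅓)*4 = 9 + 4/3 = 31/3 ≈ 10.333)
s = 124/3 (s = 4*(31/3) = 124/3 ≈ 41.333)
(s² - 9*(1 - 4))*481 = ((124/3)² - 9*(1 - 4))*481 = (15376/9 - 9*(-3))*481 = (15376/9 + 27)*481 = (15619/9)*481 = 7512739/9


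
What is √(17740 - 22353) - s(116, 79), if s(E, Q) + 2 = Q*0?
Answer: 2 + I*√4613 ≈ 2.0 + 67.919*I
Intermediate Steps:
s(E, Q) = -2 (s(E, Q) = -2 + Q*0 = -2 + 0 = -2)
√(17740 - 22353) - s(116, 79) = √(17740 - 22353) - 1*(-2) = √(-4613) + 2 = I*√4613 + 2 = 2 + I*√4613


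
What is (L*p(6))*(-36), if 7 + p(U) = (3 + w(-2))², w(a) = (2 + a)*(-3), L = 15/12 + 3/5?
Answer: -666/5 ≈ -133.20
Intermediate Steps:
L = 37/20 (L = 15*(1/12) + 3*(⅕) = 5/4 + ⅗ = 37/20 ≈ 1.8500)
w(a) = -6 - 3*a
p(U) = 2 (p(U) = -7 + (3 + (-6 - 3*(-2)))² = -7 + (3 + (-6 + 6))² = -7 + (3 + 0)² = -7 + 3² = -7 + 9 = 2)
(L*p(6))*(-36) = ((37/20)*2)*(-36) = (37/10)*(-36) = -666/5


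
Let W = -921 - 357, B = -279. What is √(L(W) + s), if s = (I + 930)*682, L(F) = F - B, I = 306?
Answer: √841953 ≈ 917.58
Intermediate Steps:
W = -1278
L(F) = 279 + F (L(F) = F - 1*(-279) = F + 279 = 279 + F)
s = 842952 (s = (306 + 930)*682 = 1236*682 = 842952)
√(L(W) + s) = √((279 - 1278) + 842952) = √(-999 + 842952) = √841953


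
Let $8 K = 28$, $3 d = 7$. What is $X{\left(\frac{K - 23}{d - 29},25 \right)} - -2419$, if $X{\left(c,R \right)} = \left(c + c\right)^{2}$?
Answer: $\frac{15495289}{6400} \approx 2421.1$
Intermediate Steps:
$d = \frac{7}{3}$ ($d = \frac{1}{3} \cdot 7 = \frac{7}{3} \approx 2.3333$)
$K = \frac{7}{2}$ ($K = \frac{1}{8} \cdot 28 = \frac{7}{2} \approx 3.5$)
$X{\left(c,R \right)} = 4 c^{2}$ ($X{\left(c,R \right)} = \left(2 c\right)^{2} = 4 c^{2}$)
$X{\left(\frac{K - 23}{d - 29},25 \right)} - -2419 = 4 \left(\frac{\frac{7}{2} - 23}{\frac{7}{3} - 29}\right)^{2} - -2419 = 4 \left(- \frac{39}{2 \left(- \frac{80}{3}\right)}\right)^{2} + 2419 = 4 \left(\left(- \frac{39}{2}\right) \left(- \frac{3}{80}\right)\right)^{2} + 2419 = 4 \left(\frac{117}{160}\right)^{2} + 2419 = 4 \cdot \frac{13689}{25600} + 2419 = \frac{13689}{6400} + 2419 = \frac{15495289}{6400}$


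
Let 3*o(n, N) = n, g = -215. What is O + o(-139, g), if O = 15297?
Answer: 45752/3 ≈ 15251.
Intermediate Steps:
o(n, N) = n/3
O + o(-139, g) = 15297 + (⅓)*(-139) = 15297 - 139/3 = 45752/3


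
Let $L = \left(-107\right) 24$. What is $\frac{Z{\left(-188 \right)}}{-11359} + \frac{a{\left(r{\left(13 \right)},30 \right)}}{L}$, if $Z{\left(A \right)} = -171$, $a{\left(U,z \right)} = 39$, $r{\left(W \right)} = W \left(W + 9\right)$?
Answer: $- \frac{1291}{9723304} \approx -0.00013277$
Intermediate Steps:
$r{\left(W \right)} = W \left(9 + W\right)$
$L = -2568$
$\frac{Z{\left(-188 \right)}}{-11359} + \frac{a{\left(r{\left(13 \right)},30 \right)}}{L} = - \frac{171}{-11359} + \frac{39}{-2568} = \left(-171\right) \left(- \frac{1}{11359}\right) + 39 \left(- \frac{1}{2568}\right) = \frac{171}{11359} - \frac{13}{856} = - \frac{1291}{9723304}$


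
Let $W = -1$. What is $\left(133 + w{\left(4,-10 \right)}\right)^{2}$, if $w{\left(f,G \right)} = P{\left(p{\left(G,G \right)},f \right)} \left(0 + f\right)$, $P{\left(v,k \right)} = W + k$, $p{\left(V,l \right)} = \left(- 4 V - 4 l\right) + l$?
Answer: $21025$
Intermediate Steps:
$p{\left(V,l \right)} = - 4 V - 3 l$
$P{\left(v,k \right)} = -1 + k$
$w{\left(f,G \right)} = f \left(-1 + f\right)$ ($w{\left(f,G \right)} = \left(-1 + f\right) \left(0 + f\right) = \left(-1 + f\right) f = f \left(-1 + f\right)$)
$\left(133 + w{\left(4,-10 \right)}\right)^{2} = \left(133 + 4 \left(-1 + 4\right)\right)^{2} = \left(133 + 4 \cdot 3\right)^{2} = \left(133 + 12\right)^{2} = 145^{2} = 21025$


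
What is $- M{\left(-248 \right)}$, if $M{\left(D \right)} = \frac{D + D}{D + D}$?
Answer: $-1$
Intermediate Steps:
$M{\left(D \right)} = 1$ ($M{\left(D \right)} = \frac{2 D}{2 D} = 2 D \frac{1}{2 D} = 1$)
$- M{\left(-248 \right)} = \left(-1\right) 1 = -1$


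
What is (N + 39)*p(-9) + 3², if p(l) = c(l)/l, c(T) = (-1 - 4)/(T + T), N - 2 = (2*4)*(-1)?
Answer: 431/54 ≈ 7.9815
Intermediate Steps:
N = -6 (N = 2 + (2*4)*(-1) = 2 + 8*(-1) = 2 - 8 = -6)
c(T) = -5/(2*T) (c(T) = -5*1/(2*T) = -5/(2*T))
p(l) = -5/(2*l²) (p(l) = (-5/(2*l))/l = -5/(2*l²))
(N + 39)*p(-9) + 3² = (-6 + 39)*(-5/2/(-9)²) + 3² = 33*(-5/2*1/81) + 9 = 33*(-5/162) + 9 = -55/54 + 9 = 431/54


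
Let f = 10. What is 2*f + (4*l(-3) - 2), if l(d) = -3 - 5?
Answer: -14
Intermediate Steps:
l(d) = -8
2*f + (4*l(-3) - 2) = 2*10 + (4*(-8) - 2) = 20 + (-32 - 2) = 20 - 34 = -14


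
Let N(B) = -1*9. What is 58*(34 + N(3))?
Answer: 1450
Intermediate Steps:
N(B) = -9
58*(34 + N(3)) = 58*(34 - 9) = 58*25 = 1450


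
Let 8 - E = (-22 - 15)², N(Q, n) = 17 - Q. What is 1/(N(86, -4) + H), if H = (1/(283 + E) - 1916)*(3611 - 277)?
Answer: -539/3443140674 ≈ -1.5654e-7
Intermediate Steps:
E = -1361 (E = 8 - (-22 - 15)² = 8 - 1*(-37)² = 8 - 1*1369 = 8 - 1369 = -1361)
H = -3443103483/539 (H = (1/(283 - 1361) - 1916)*(3611 - 277) = (1/(-1078) - 1916)*3334 = (-1/1078 - 1916)*3334 = -2065449/1078*3334 = -3443103483/539 ≈ -6.3879e+6)
1/(N(86, -4) + H) = 1/((17 - 1*86) - 3443103483/539) = 1/((17 - 86) - 3443103483/539) = 1/(-69 - 3443103483/539) = 1/(-3443140674/539) = -539/3443140674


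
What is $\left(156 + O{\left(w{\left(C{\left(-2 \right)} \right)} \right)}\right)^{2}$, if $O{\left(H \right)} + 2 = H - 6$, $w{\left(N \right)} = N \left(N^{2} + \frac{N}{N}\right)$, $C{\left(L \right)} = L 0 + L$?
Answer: $19044$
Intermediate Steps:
$C{\left(L \right)} = L$ ($C{\left(L \right)} = 0 + L = L$)
$w{\left(N \right)} = N \left(1 + N^{2}\right)$ ($w{\left(N \right)} = N \left(N^{2} + 1\right) = N \left(1 + N^{2}\right)$)
$O{\left(H \right)} = -8 + H$ ($O{\left(H \right)} = -2 + \left(H - 6\right) = -2 + \left(-6 + H\right) = -8 + H$)
$\left(156 + O{\left(w{\left(C{\left(-2 \right)} \right)} \right)}\right)^{2} = \left(156 + \left(-8 + \left(-2 + \left(-2\right)^{3}\right)\right)\right)^{2} = \left(156 - 18\right)^{2} = 138^{2} = 19044$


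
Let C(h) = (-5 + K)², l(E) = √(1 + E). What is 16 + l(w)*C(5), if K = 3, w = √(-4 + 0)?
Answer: 16 + 4*√(1 + 2*I) ≈ 21.088 + 3.1446*I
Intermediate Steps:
w = 2*I (w = √(-4) = 2*I ≈ 2.0*I)
C(h) = 4 (C(h) = (-5 + 3)² = (-2)² = 4)
16 + l(w)*C(5) = 16 + √(1 + 2*I)*4 = 16 + 4*√(1 + 2*I)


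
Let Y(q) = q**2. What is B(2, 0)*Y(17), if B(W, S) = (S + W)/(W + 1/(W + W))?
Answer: 2312/9 ≈ 256.89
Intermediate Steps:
B(W, S) = (S + W)/(W + 1/(2*W))
B(2, 0)*Y(17) = (2*2*(0 + 2)/(1 + 2*2**2))*17**2 = (2*2*2/(1 + 2*4))*289 = (2*2*2/(1 + 8))*289 = (2*2*2/9)*289 = (2*2*(1/9)*2)*289 = (8/9)*289 = 2312/9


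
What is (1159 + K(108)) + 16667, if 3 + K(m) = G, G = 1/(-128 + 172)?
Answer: 784213/44 ≈ 17823.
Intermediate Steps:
G = 1/44 ≈ 0.022727
K(m) = -131/44 (K(m) = -3 + 1/44 = -131/44)
(1159 + K(108)) + 16667 = (1159 - 131/44) + 16667 = 50865/44 + 16667 = 784213/44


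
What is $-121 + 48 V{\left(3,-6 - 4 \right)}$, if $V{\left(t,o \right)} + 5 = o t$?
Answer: $-1801$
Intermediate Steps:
$V{\left(t,o \right)} = -5 + o t$
$-121 + 48 V{\left(3,-6 - 4 \right)} = -121 + 48 \left(-5 + \left(-6 - 4\right) 3\right) = -121 + 48 \left(-5 - 30\right) = -121 + 48 \left(-35\right) = -121 - 1680 = -1801$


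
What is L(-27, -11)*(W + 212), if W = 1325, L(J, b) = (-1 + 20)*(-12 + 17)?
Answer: 146015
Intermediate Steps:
L(J, b) = 95 (L(J, b) = 19*5 = 95)
L(-27, -11)*(W + 212) = 95*(1325 + 212) = 95*1537 = 146015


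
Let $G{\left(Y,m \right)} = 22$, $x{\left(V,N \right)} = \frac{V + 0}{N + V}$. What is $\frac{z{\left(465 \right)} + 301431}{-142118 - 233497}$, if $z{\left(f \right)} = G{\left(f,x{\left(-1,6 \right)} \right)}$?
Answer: $- \frac{301453}{375615} \approx -0.80256$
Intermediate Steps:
$x{\left(V,N \right)} = \frac{V}{N + V}$
$z{\left(f \right)} = 22$
$\frac{z{\left(465 \right)} + 301431}{-142118 - 233497} = \frac{22 + 301431}{-142118 - 233497} = \frac{301453}{-375615} = 301453 \left(- \frac{1}{375615}\right) = - \frac{301453}{375615}$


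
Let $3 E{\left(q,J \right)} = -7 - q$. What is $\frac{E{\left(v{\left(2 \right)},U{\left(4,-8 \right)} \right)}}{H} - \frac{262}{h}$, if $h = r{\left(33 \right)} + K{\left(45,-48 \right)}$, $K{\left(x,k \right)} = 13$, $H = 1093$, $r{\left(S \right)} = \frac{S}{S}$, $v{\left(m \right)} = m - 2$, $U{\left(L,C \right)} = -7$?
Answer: $- \frac{429598}{22953} \approx -18.716$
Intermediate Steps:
$v{\left(m \right)} = -2 + m$ ($v{\left(m \right)} = m - 2 = -2 + m$)
$r{\left(S \right)} = 1$
$E{\left(q,J \right)} = - \frac{7}{3} - \frac{q}{3}$ ($E{\left(q,J \right)} = \frac{-7 - q}{3} = - \frac{7}{3} - \frac{q}{3}$)
$h = 14$ ($h = 1 + 13 = 14$)
$\frac{E{\left(v{\left(2 \right)},U{\left(4,-8 \right)} \right)}}{H} - \frac{262}{h} = \frac{- \frac{7}{3} - \frac{-2 + 2}{3}}{1093} - \frac{262}{14} = \left(- \frac{7}{3} - 0\right) \frac{1}{1093} - \frac{131}{7} = \left(- \frac{7}{3} + 0\right) \frac{1}{1093} - \frac{131}{7} = \left(- \frac{7}{3}\right) \frac{1}{1093} - \frac{131}{7} = - \frac{7}{3279} - \frac{131}{7} = - \frac{429598}{22953}$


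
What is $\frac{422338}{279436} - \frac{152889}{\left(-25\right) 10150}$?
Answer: $\frac{18736369763}{8863360625} \approx 2.1139$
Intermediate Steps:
$\frac{422338}{279436} - \frac{152889}{\left(-25\right) 10150} = 422338 \cdot \frac{1}{279436} - \frac{152889}{-253750} = \frac{211169}{139718} - - \frac{152889}{253750} = \frac{211169}{139718} + \frac{152889}{253750} = \frac{18736369763}{8863360625}$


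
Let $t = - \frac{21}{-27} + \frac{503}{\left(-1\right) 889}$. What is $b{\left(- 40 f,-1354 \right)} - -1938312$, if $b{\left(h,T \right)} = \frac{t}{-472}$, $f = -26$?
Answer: $\frac{914997624196}{472059} \approx 1.9383 \cdot 10^{6}$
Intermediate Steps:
$t = \frac{1696}{8001}$ ($t = \left(-21\right) \left(- \frac{1}{27}\right) + \frac{503}{-889} = \frac{7}{9} + 503 \left(- \frac{1}{889}\right) = \frac{7}{9} - \frac{503}{889} = \frac{1696}{8001} \approx 0.21197$)
$b{\left(h,T \right)} = - \frac{212}{472059}$ ($b{\left(h,T \right)} = \frac{1696}{8001 \left(-472\right)} = \frac{1696}{8001} \left(- \frac{1}{472}\right) = - \frac{212}{472059}$)
$b{\left(- 40 f,-1354 \right)} - -1938312 = - \frac{212}{472059} - -1938312 = - \frac{212}{472059} + 1938312 = \frac{914997624196}{472059}$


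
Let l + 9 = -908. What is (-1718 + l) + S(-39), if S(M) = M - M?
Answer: -2635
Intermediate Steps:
l = -917 (l = -9 - 908 = -917)
S(M) = 0
(-1718 + l) + S(-39) = (-1718 - 917) + 0 = -2635 + 0 = -2635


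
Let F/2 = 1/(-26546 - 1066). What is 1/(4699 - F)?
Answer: 13806/64874395 ≈ 0.00021281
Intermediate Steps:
F = -1/13806 (F = 2/(-26546 - 1066) = 2/(-27612) = 2*(-1/27612) = -1/13806 ≈ -7.2432e-5)
1/(4699 - F) = 1/(4699 - 1*(-1/13806)) = 1/(4699 + 1/13806) = 1/(64874395/13806) = 13806/64874395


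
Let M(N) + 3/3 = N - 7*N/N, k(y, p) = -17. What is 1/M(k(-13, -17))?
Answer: -1/25 ≈ -0.040000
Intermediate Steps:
M(N) = -8 + N (M(N) = -1 + (N - 7*N/N) = -1 + (N - 7*1) = -1 + (N - 7) = -1 + (-7 + N) = -8 + N)
1/M(k(-13, -17)) = 1/(-8 - 17) = 1/(-25) = -1/25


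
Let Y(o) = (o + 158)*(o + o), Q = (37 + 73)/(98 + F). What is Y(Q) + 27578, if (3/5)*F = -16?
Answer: 321373952/11449 ≈ 28070.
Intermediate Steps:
F = -80/3 (F = (5/3)*(-16) = -80/3 ≈ -26.667)
Q = 165/107 (Q = (37 + 73)/(98 - 80/3) = 110/(214/3) = 110*(3/214) = 165/107 ≈ 1.5421)
Y(o) = 2*o*(158 + o) (Y(o) = (158 + o)*(2*o) = 2*o*(158 + o))
Y(Q) + 27578 = 2*(165/107)*(158 + 165/107) + 27578 = 2*(165/107)*(17071/107) + 27578 = 5633430/11449 + 27578 = 321373952/11449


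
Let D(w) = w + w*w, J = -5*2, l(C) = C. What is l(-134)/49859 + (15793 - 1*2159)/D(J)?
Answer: 339882773/2243655 ≈ 151.49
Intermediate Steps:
J = -10
D(w) = w + w²
l(-134)/49859 + (15793 - 1*2159)/D(J) = -134/49859 + (15793 - 1*2159)/((-10*(1 - 10))) = -134*1/49859 + (15793 - 2159)/((-10*(-9))) = -134/49859 + 13634/90 = -134/49859 + 13634*(1/90) = -134/49859 + 6817/45 = 339882773/2243655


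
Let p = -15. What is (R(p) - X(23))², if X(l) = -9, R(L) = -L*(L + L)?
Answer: 194481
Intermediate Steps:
R(L) = -2*L² (R(L) = -L*2*L = -2*L²)
(R(p) - X(23))² = (-2*(-15)² - 1*(-9))² = (-2*225 + 9)² = (-450 + 9)² = (-441)² = 194481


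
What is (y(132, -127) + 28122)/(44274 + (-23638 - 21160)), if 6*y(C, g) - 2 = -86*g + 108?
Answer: -44941/786 ≈ -57.177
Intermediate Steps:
y(C, g) = 55/3 - 43*g/3 (y(C, g) = ⅓ + (-86*g + 108)/6 = ⅓ + (108 - 86*g)/6 = ⅓ + (18 - 43*g/3) = 55/3 - 43*g/3)
(y(132, -127) + 28122)/(44274 + (-23638 - 21160)) = ((55/3 - 43/3*(-127)) + 28122)/(44274 + (-23638 - 21160)) = ((55/3 + 5461/3) + 28122)/(44274 - 44798) = (5516/3 + 28122)/(-524) = (89882/3)*(-1/524) = -44941/786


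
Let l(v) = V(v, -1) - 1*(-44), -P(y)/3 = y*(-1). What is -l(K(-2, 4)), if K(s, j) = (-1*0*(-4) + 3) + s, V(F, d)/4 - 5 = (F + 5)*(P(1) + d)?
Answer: -112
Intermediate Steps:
P(y) = 3*y (P(y) = -3*y*(-1) = -(-3)*y = 3*y)
V(F, d) = 20 + 4*(3 + d)*(5 + F) (V(F, d) = 20 + 4*((F + 5)*(3*1 + d)) = 20 + 4*((5 + F)*(3 + d)) = 20 + 4*((3 + d)*(5 + F)) = 20 + 4*(3 + d)*(5 + F))
K(s, j) = 3 + s (K(s, j) = (0*(-4) + 3) + s = (0 + 3) + s = 3 + s)
l(v) = 104 + 8*v (l(v) = (80 + 12*v + 20*(-1) + 4*v*(-1)) - 1*(-44) = (80 + 12*v - 20 - 4*v) + 44 = (60 + 8*v) + 44 = 104 + 8*v)
-l(K(-2, 4)) = -(104 + 8*(3 - 2)) = -(104 + 8*1) = -(104 + 8) = -1*112 = -112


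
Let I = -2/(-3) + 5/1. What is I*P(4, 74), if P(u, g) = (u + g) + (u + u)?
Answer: 1462/3 ≈ 487.33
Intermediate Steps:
P(u, g) = g + 3*u (P(u, g) = (g + u) + 2*u = g + 3*u)
I = 17/3 (I = -2*(-1/3) + 5*1 = 2/3 + 5 = 17/3 ≈ 5.6667)
I*P(4, 74) = 17*(74 + 3*4)/3 = 17*(74 + 12)/3 = (17/3)*86 = 1462/3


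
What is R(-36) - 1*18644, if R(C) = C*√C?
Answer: -18644 - 216*I ≈ -18644.0 - 216.0*I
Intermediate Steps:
R(C) = C^(3/2)
R(-36) - 1*18644 = (-36)^(3/2) - 1*18644 = -216*I - 18644 = -18644 - 216*I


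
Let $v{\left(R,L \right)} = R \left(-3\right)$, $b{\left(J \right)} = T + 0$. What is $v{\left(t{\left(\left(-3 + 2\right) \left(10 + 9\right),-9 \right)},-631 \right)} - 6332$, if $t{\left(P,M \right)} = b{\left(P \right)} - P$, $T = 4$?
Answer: $-6401$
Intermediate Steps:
$b{\left(J \right)} = 4$ ($b{\left(J \right)} = 4 + 0 = 4$)
$t{\left(P,M \right)} = 4 - P$
$v{\left(R,L \right)} = - 3 R$
$v{\left(t{\left(\left(-3 + 2\right) \left(10 + 9\right),-9 \right)},-631 \right)} - 6332 = - 3 \left(4 - \left(-3 + 2\right) \left(10 + 9\right)\right) - 6332 = - 3 \left(4 - \left(-1\right) 19\right) - 6332 = - 3 \left(4 - -19\right) - 6332 = - 3 \left(4 + 19\right) - 6332 = \left(-3\right) 23 - 6332 = -69 - 6332 = -6401$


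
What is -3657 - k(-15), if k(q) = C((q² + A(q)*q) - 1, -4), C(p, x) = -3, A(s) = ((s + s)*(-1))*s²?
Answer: -3654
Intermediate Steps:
A(s) = -2*s³ (A(s) = ((2*s)*(-1))*s² = (-2*s)*s² = -2*s³)
k(q) = -3
-3657 - k(-15) = -3657 - 1*(-3) = -3657 + 3 = -3654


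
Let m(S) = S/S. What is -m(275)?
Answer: -1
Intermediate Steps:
m(S) = 1
-m(275) = -1*1 = -1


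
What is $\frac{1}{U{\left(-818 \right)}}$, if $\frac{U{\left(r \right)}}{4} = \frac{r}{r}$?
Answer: $\frac{1}{4} \approx 0.25$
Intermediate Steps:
$U{\left(r \right)} = 4$ ($U{\left(r \right)} = 4 \frac{r}{r} = 4 \cdot 1 = 4$)
$\frac{1}{U{\left(-818 \right)}} = \frac{1}{4}$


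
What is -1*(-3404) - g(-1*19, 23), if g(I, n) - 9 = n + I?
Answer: 3391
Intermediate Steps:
g(I, n) = 9 + I + n (g(I, n) = 9 + (n + I) = 9 + (I + n) = 9 + I + n)
-1*(-3404) - g(-1*19, 23) = -1*(-3404) - (9 - 1*19 + 23) = 3404 - (9 - 19 + 23) = 3404 - 1*13 = 3404 - 13 = 3391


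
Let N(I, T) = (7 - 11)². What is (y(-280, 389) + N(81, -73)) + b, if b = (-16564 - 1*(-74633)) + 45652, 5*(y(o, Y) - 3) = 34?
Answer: 518734/5 ≈ 1.0375e+5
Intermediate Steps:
y(o, Y) = 49/5 (y(o, Y) = 3 + (⅕)*34 = 3 + 34/5 = 49/5)
N(I, T) = 16 (N(I, T) = (-4)² = 16)
b = 103721 (b = (-16564 + 74633) + 45652 = 58069 + 45652 = 103721)
(y(-280, 389) + N(81, -73)) + b = (49/5 + 16) + 103721 = 129/5 + 103721 = 518734/5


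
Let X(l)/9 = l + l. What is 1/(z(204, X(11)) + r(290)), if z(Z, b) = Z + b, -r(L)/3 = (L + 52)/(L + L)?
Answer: 290/116067 ≈ 0.0024986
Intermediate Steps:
r(L) = -3*(52 + L)/(2*L) (r(L) = -3*(L + 52)/(L + L) = -3*(52 + L)/(2*L))
X(l) = 18*l (X(l) = 9*(l + l) = 9*(2*l) = 18*l)
1/(z(204, X(11)) + r(290)) = 1/((204 + 18*11) + (-3/2 - 78/290)) = 1/((204 + 198) + (-3/2 - 78*1/290)) = 1/(402 + (-3/2 - 39/145)) = 1/(402 - 513/290) = 1/(116067/290) = 290/116067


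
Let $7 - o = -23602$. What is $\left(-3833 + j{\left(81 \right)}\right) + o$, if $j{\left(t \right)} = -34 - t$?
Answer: $19661$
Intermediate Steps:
$o = 23609$ ($o = 7 - -23602 = 7 + 23602 = 23609$)
$\left(-3833 + j{\left(81 \right)}\right) + o = \left(-3833 - 115\right) + 23609 = -3948 + 23609 = 19661$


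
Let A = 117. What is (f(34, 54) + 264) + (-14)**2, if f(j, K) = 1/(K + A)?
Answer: 78661/171 ≈ 460.01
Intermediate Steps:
f(j, K) = 1/(117 + K) (f(j, K) = 1/(K + 117) = 1/(117 + K))
(f(34, 54) + 264) + (-14)**2 = (1/(117 + 54) + 264) + (-14)**2 = (1/171 + 264) + 196 = 45145/171 + 196 = 78661/171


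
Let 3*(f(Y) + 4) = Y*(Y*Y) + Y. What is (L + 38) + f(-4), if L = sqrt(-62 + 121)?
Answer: 34/3 + sqrt(59) ≈ 19.014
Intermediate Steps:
L = sqrt(59) ≈ 7.6811
f(Y) = -4 + Y/3 + Y**3/3 (f(Y) = -4 + (Y*(Y*Y) + Y)/3 = -4 + (Y*Y**2 + Y)/3 = -4 + (Y**3 + Y)/3 = -4 + (Y + Y**3)/3 = -4 + (Y/3 + Y**3/3) = -4 + Y/3 + Y**3/3)
(L + 38) + f(-4) = (sqrt(59) + 38) + (-4 + (1/3)*(-4) + (1/3)*(-4)**3) = (38 + sqrt(59)) + (-4 - 4/3 + (1/3)*(-64)) = (38 + sqrt(59)) + (-4 - 4/3 - 64/3) = (38 + sqrt(59)) - 80/3 = 34/3 + sqrt(59)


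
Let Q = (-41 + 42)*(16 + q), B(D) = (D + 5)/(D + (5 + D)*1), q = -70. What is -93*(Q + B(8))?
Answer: 34751/7 ≈ 4964.4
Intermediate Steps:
B(D) = (5 + D)/(5 + 2*D) (B(D) = (5 + D)/(D + (5 + D)) = (5 + D)/(5 + 2*D))
Q = -54 (Q = (-41 + 42)*(16 - 70) = 1*(-54) = -54)
-93*(Q + B(8)) = -93*(-54 + (5 + 8)/(5 + 2*8)) = -93*(-54 + 13/(5 + 16)) = -93*(-54 + 13/21) = -93*(-1121/21) = 34751/7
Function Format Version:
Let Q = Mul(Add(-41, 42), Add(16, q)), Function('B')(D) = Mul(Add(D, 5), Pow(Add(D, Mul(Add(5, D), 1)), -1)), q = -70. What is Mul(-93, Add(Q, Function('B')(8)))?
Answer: Rational(34751, 7) ≈ 4964.4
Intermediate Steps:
Function('B')(D) = Mul(Pow(Add(5, Mul(2, D)), -1), Add(5, D)) (Function('B')(D) = Mul(Add(5, D), Pow(Add(D, Add(5, D)), -1)) = Mul(Add(5, D), Pow(Add(5, Mul(2, D)), -1)) = Mul(Pow(Add(5, Mul(2, D)), -1), Add(5, D)))
Q = -54 (Q = Mul(Add(-41, 42), Add(16, -70)) = Mul(1, -54) = -54)
Mul(-93, Add(Q, Function('B')(8))) = Mul(-93, Add(-54, Mul(Pow(Add(5, Mul(2, 8)), -1), Add(5, 8)))) = Mul(-93, Add(-54, Mul(Pow(Add(5, 16), -1), 13))) = Mul(-93, Add(-54, Mul(Pow(21, -1), 13))) = Mul(-93, Add(-54, Mul(Rational(1, 21), 13))) = Mul(-93, Add(-54, Rational(13, 21))) = Mul(-93, Rational(-1121, 21)) = Rational(34751, 7)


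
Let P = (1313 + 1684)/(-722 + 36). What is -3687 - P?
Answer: -2526285/686 ≈ -3682.6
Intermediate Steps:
P = -2997/686 (P = 2997/(-686) = 2997*(-1/686) = -2997/686 ≈ -4.3688)
-3687 - P = -3687 - 1*(-2997/686) = -3687 + 2997/686 = -2526285/686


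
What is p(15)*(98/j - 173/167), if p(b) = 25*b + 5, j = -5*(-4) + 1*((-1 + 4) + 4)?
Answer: 4444100/4509 ≈ 985.61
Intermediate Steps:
j = 27 (j = 20 + 1*(3 + 4) = 20 + 1*7 = 20 + 7 = 27)
p(b) = 5 + 25*b
p(15)*(98/j - 173/167) = (5 + 25*15)*(98/27 - 173/167) = (5 + 375)*(98*(1/27) - 173*1/167) = 380*(98/27 - 173/167) = 380*(11695/4509) = 4444100/4509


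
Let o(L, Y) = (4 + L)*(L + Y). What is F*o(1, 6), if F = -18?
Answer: -630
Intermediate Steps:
F*o(1, 6) = -18*(1² + 4*1 + 4*6 + 1*6) = -18*(1 + 4 + 24 + 6) = -18*35 = -630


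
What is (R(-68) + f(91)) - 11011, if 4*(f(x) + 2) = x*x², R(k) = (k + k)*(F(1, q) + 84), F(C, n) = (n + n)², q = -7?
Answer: 557199/4 ≈ 1.3930e+5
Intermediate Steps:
F(C, n) = 4*n² (F(C, n) = (2*n)² = 4*n²)
R(k) = 560*k (R(k) = (k + k)*(4*(-7)² + 84) = (2*k)*(4*49 + 84) = (2*k)*(196 + 84) = (2*k)*280 = 560*k)
f(x) = -2 + x³/4 (f(x) = -2 + (x*x²)/4 = -2 + x³/4)
(R(-68) + f(91)) - 11011 = (560*(-68) + (-2 + (¼)*91³)) - 11011 = (-38080 + (-2 + (¼)*753571)) - 11011 = (-38080 + (-2 + 753571/4)) - 11011 = (-38080 + 753563/4) - 11011 = 601243/4 - 11011 = 557199/4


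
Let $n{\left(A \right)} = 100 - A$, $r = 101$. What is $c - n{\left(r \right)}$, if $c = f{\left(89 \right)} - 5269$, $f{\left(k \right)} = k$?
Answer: $-5179$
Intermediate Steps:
$c = -5180$ ($c = 89 - 5269 = -5180$)
$c - n{\left(r \right)} = -5180 - \left(100 - 101\right) = -5180 - -1 = -5180 + 1 = -5179$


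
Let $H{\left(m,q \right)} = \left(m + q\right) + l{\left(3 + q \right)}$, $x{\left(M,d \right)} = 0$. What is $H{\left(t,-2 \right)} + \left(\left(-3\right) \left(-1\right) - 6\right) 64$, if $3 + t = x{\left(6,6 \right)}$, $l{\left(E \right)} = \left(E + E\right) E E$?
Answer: $-195$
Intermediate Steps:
$l{\left(E \right)} = 2 E^{3}$ ($l{\left(E \right)} = 2 E E E = 2 E^{2} E = 2 E^{3}$)
$t = -3$ ($t = -3 + 0 = -3$)
$H{\left(m,q \right)} = m + q + 2 \left(3 + q\right)^{3}$ ($H{\left(m,q \right)} = \left(m + q\right) + 2 \left(3 + q\right)^{3} = m + q + 2 \left(3 + q\right)^{3}$)
$H{\left(t,-2 \right)} + \left(\left(-3\right) \left(-1\right) - 6\right) 64 = \left(-3 - 2 + 2 \left(3 - 2\right)^{3}\right) + \left(\left(-3\right) \left(-1\right) - 6\right) 64 = \left(-3 - 2 + 2 \cdot 1^{3}\right) + \left(3 - 6\right) 64 = \left(-3 - 2 + 2 \cdot 1\right) - 192 = \left(-3 - 2 + 2\right) - 192 = -3 - 192 = -195$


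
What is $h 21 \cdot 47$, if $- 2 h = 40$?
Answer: $-19740$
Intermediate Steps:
$h = -20$ ($h = \left(- \frac{1}{2}\right) 40 = -20$)
$h 21 \cdot 47 = \left(-20\right) 21 \cdot 47 = \left(-420\right) 47 = -19740$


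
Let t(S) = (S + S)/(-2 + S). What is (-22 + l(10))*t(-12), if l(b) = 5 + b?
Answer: -12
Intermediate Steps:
t(S) = 2*S/(-2 + S) (t(S) = (2*S)/(-2 + S) = 2*S/(-2 + S))
(-22 + l(10))*t(-12) = (-22 + (5 + 10))*(2*(-12)/(-2 - 12)) = (-22 + 15)*(2*(-12)/(-14)) = -14*(-12)*(-1)/14 = -7*12/7 = -12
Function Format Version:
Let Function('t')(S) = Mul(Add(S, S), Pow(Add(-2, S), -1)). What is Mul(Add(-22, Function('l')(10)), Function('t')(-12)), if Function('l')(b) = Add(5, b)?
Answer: -12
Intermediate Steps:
Function('t')(S) = Mul(2, S, Pow(Add(-2, S), -1)) (Function('t')(S) = Mul(Mul(2, S), Pow(Add(-2, S), -1)) = Mul(2, S, Pow(Add(-2, S), -1)))
Mul(Add(-22, Function('l')(10)), Function('t')(-12)) = Mul(Add(-22, Add(5, 10)), Mul(2, -12, Pow(Add(-2, -12), -1))) = Mul(Add(-22, 15), Mul(2, -12, Pow(-14, -1))) = Mul(-7, Mul(2, -12, Rational(-1, 14))) = Mul(-7, Rational(12, 7)) = -12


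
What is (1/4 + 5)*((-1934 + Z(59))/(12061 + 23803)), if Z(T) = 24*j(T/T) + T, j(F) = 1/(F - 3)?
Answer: -39627/143456 ≈ -0.27623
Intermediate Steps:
j(F) = 1/(-3 + F)
Z(T) = -12 + T (Z(T) = 24/(-3 + T/T) + T = 24/(-3 + 1) + T = 24/(-2) + T = 24*(-½) + T = -12 + T)
(1/4 + 5)*((-1934 + Z(59))/(12061 + 23803)) = (1/4 + 5)*((-1934 + (-12 + 59))/(12061 + 23803)) = (¼ + 5)*((-1934 + 47)/35864) = 21*(-1887*1/35864)/4 = (21/4)*(-1887/35864) = -39627/143456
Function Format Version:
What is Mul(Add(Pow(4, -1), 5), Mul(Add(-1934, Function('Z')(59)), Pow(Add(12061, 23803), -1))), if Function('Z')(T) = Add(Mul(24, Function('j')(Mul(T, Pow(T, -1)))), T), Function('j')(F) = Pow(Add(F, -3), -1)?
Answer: Rational(-39627, 143456) ≈ -0.27623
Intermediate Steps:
Function('j')(F) = Pow(Add(-3, F), -1)
Function('Z')(T) = Add(-12, T) (Function('Z')(T) = Add(Mul(24, Pow(Add(-3, Mul(T, Pow(T, -1))), -1)), T) = Add(Mul(24, Pow(Add(-3, 1), -1)), T) = Add(Mul(24, Pow(-2, -1)), T) = Add(Mul(24, Rational(-1, 2)), T) = Add(-12, T))
Mul(Add(Pow(4, -1), 5), Mul(Add(-1934, Function('Z')(59)), Pow(Add(12061, 23803), -1))) = Mul(Add(Pow(4, -1), 5), Mul(Add(-1934, Add(-12, 59)), Pow(Add(12061, 23803), -1))) = Mul(Add(Rational(1, 4), 5), Mul(Add(-1934, 47), Pow(35864, -1))) = Mul(Rational(21, 4), Mul(-1887, Rational(1, 35864))) = Mul(Rational(21, 4), Rational(-1887, 35864)) = Rational(-39627, 143456)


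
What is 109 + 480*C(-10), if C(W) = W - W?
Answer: 109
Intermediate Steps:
C(W) = 0
109 + 480*C(-10) = 109 + 480*0 = 109 + 0 = 109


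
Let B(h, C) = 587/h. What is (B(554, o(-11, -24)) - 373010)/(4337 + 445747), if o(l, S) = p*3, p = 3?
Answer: -206646953/249346536 ≈ -0.82875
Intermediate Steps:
o(l, S) = 9 (o(l, S) = 3*3 = 9)
(B(554, o(-11, -24)) - 373010)/(4337 + 445747) = (587/554 - 373010)/(4337 + 445747) = (587*(1/554) - 373010)/450084 = (587/554 - 373010)*(1/450084) = -206646953/554*1/450084 = -206646953/249346536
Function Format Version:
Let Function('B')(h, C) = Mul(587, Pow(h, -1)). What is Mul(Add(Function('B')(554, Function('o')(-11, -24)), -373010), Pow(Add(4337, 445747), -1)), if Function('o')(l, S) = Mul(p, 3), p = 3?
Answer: Rational(-206646953, 249346536) ≈ -0.82875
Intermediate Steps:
Function('o')(l, S) = 9 (Function('o')(l, S) = Mul(3, 3) = 9)
Mul(Add(Function('B')(554, Function('o')(-11, -24)), -373010), Pow(Add(4337, 445747), -1)) = Mul(Add(Mul(587, Pow(554, -1)), -373010), Pow(Add(4337, 445747), -1)) = Mul(Add(Mul(587, Rational(1, 554)), -373010), Pow(450084, -1)) = Mul(Add(Rational(587, 554), -373010), Rational(1, 450084)) = Mul(Rational(-206646953, 554), Rational(1, 450084)) = Rational(-206646953, 249346536)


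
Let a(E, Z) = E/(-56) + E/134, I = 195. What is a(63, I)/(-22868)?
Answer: 351/12257248 ≈ 2.8636e-5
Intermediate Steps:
a(E, Z) = -39*E/3752 (a(E, Z) = E*(-1/56) + E*(1/134) = -E/56 + E/134 = -39*E/3752)
a(63, I)/(-22868) = -39/3752*63/(-22868) = -351/536*(-1/22868) = 351/12257248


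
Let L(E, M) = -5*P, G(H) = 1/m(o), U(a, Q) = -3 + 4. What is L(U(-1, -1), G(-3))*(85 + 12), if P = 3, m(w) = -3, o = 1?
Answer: -1455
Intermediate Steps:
U(a, Q) = 1
G(H) = -⅓ (G(H) = 1/(-3) = -⅓)
L(E, M) = -15 (L(E, M) = -5*3 = -15)
L(U(-1, -1), G(-3))*(85 + 12) = -15*(85 + 12) = -15*97 = -1455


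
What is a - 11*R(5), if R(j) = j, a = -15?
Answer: -70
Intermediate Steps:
a - 11*R(5) = -15 - 11*5 = -15 - 55 = -70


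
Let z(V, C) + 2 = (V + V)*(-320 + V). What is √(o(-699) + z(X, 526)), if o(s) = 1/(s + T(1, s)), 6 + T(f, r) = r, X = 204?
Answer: I*√2591601519/234 ≈ 217.55*I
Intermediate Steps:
T(f, r) = -6 + r
o(s) = 1/(-6 + 2*s) (o(s) = 1/(s + (-6 + s)) = 1/(-6 + 2*s))
z(V, C) = -2 + 2*V*(-320 + V) (z(V, C) = -2 + (V + V)*(-320 + V) = -2 + (2*V)*(-320 + V) = -2 + 2*V*(-320 + V))
√(o(-699) + z(X, 526)) = √(1/(2*(-3 - 699)) + (-2 - 640*204 + 2*204²)) = √((½)/(-702) + (-2 - 130560 + 2*41616)) = √((½)*(-1/702) + (-2 - 130560 + 83232)) = √(-1/1404 - 47330) = √(-66451321/1404) = I*√2591601519/234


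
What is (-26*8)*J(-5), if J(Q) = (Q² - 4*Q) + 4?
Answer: -10192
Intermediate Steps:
J(Q) = 4 + Q² - 4*Q
(-26*8)*J(-5) = (-26*8)*(4 + (-5)² - 4*(-5)) = -208*(4 + 25 + 20) = -208*49 = -10192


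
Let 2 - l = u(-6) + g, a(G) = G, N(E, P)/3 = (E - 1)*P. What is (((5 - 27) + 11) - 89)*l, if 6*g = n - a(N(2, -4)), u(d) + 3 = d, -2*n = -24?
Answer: -700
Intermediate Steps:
n = 12 (n = -½*(-24) = 12)
N(E, P) = 3*P*(-1 + E) (N(E, P) = 3*((E - 1)*P) = 3*((-1 + E)*P) = 3*(P*(-1 + E)) = 3*P*(-1 + E))
u(d) = -3 + d
g = 4 (g = (12 - 3*(-4)*(-1 + 2))/6 = (12 - 3*(-4))/6 = (12 - 1*(-12))/6 = (12 + 12)/6 = (⅙)*24 = 4)
l = 7 (l = 2 - ((-3 - 6) + 4) = 2 - (-9 + 4) = 2 - 1*(-5) = 2 + 5 = 7)
(((5 - 27) + 11) - 89)*l = (((5 - 27) + 11) - 89)*7 = ((-22 + 11) - 89)*7 = (-11 - 89)*7 = -100*7 = -700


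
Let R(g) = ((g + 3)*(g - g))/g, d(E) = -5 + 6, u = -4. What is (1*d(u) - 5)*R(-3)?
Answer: 0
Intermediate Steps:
d(E) = 1
R(g) = 0 (R(g) = ((3 + g)*0)/g = 0/g = 0)
(1*d(u) - 5)*R(-3) = (1*1 - 5)*0 = (1 - 5)*0 = -4*0 = 0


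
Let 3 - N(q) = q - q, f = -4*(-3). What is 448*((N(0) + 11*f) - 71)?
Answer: 28672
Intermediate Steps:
f = 12
N(q) = 3 (N(q) = 3 - (q - q) = 3 - 1*0 = 3 + 0 = 3)
448*((N(0) + 11*f) - 71) = 448*((3 + 11*12) - 71) = 448*((3 + 132) - 71) = 448*(135 - 71) = 448*64 = 28672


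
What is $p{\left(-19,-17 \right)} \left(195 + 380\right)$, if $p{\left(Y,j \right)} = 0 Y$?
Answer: $0$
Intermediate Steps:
$p{\left(Y,j \right)} = 0$
$p{\left(-19,-17 \right)} \left(195 + 380\right) = 0 \left(195 + 380\right) = 0 \cdot 575 = 0$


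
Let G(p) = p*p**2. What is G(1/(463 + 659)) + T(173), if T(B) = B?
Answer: 244356937705/1412467848 ≈ 173.00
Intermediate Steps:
G(p) = p**3
G(1/(463 + 659)) + T(173) = (1/(463 + 659))**3 + 173 = (1/1122)**3 + 173 = 1/1412467848 + 173 = 244356937705/1412467848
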